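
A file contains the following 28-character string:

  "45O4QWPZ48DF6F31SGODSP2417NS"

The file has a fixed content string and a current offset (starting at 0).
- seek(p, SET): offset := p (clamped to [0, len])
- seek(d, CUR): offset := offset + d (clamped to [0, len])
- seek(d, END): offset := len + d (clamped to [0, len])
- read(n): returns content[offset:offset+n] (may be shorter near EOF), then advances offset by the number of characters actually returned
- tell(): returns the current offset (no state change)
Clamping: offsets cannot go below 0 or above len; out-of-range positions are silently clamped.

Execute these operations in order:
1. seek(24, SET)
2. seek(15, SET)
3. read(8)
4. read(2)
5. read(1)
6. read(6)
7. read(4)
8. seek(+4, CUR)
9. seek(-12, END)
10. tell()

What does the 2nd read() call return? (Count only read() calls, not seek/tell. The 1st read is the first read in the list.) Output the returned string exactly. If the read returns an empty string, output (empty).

After 1 (seek(24, SET)): offset=24
After 2 (seek(15, SET)): offset=15
After 3 (read(8)): returned '1SGODSP2', offset=23
After 4 (read(2)): returned '41', offset=25
After 5 (read(1)): returned '7', offset=26
After 6 (read(6)): returned 'NS', offset=28
After 7 (read(4)): returned '', offset=28
After 8 (seek(+4, CUR)): offset=28
After 9 (seek(-12, END)): offset=16
After 10 (tell()): offset=16

Answer: 41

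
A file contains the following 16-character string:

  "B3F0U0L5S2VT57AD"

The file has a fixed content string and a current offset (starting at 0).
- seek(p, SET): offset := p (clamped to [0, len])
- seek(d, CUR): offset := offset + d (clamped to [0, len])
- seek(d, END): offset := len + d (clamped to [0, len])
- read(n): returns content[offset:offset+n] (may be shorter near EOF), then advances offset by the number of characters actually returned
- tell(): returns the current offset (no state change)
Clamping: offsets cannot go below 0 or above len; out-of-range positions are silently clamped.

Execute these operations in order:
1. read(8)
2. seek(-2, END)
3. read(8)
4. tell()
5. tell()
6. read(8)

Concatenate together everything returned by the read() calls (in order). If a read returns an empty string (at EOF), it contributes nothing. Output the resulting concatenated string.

Answer: B3F0U0L5AD

Derivation:
After 1 (read(8)): returned 'B3F0U0L5', offset=8
After 2 (seek(-2, END)): offset=14
After 3 (read(8)): returned 'AD', offset=16
After 4 (tell()): offset=16
After 5 (tell()): offset=16
After 6 (read(8)): returned '', offset=16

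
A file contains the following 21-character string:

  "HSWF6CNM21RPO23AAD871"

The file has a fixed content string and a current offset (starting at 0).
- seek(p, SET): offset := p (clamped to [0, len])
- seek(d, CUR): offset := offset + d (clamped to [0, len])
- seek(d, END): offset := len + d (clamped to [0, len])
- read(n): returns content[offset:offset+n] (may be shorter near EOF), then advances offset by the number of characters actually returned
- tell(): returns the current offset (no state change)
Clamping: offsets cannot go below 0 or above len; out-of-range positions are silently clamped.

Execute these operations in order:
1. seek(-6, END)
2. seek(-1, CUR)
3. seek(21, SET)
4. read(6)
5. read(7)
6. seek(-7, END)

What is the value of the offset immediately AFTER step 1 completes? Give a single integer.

After 1 (seek(-6, END)): offset=15

Answer: 15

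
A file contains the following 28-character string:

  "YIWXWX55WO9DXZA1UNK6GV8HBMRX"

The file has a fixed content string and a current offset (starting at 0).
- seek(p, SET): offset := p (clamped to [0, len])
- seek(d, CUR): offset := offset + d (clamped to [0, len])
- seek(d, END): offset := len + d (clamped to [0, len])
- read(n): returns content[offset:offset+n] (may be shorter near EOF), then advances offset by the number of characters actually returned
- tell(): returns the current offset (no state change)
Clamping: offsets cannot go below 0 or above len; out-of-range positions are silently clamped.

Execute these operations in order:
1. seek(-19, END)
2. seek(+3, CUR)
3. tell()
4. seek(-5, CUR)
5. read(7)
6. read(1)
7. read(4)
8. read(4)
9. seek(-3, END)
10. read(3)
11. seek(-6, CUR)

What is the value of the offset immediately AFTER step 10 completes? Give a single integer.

Answer: 28

Derivation:
After 1 (seek(-19, END)): offset=9
After 2 (seek(+3, CUR)): offset=12
After 3 (tell()): offset=12
After 4 (seek(-5, CUR)): offset=7
After 5 (read(7)): returned '5WO9DXZ', offset=14
After 6 (read(1)): returned 'A', offset=15
After 7 (read(4)): returned '1UNK', offset=19
After 8 (read(4)): returned '6GV8', offset=23
After 9 (seek(-3, END)): offset=25
After 10 (read(3)): returned 'MRX', offset=28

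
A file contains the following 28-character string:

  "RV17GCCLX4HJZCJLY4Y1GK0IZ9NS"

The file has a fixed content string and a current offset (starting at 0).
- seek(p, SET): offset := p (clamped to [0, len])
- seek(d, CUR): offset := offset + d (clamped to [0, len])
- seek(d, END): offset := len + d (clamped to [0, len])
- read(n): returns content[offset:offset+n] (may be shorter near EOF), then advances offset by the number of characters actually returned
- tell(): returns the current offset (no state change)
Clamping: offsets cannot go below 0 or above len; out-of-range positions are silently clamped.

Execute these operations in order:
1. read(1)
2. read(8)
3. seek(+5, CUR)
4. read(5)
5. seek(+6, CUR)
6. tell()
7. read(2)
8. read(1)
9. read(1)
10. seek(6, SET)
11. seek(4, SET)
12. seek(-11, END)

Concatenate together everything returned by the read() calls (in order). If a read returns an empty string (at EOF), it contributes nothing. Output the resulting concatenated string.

Answer: RV17GCCLXJLY4Y9NS

Derivation:
After 1 (read(1)): returned 'R', offset=1
After 2 (read(8)): returned 'V17GCCLX', offset=9
After 3 (seek(+5, CUR)): offset=14
After 4 (read(5)): returned 'JLY4Y', offset=19
After 5 (seek(+6, CUR)): offset=25
After 6 (tell()): offset=25
After 7 (read(2)): returned '9N', offset=27
After 8 (read(1)): returned 'S', offset=28
After 9 (read(1)): returned '', offset=28
After 10 (seek(6, SET)): offset=6
After 11 (seek(4, SET)): offset=4
After 12 (seek(-11, END)): offset=17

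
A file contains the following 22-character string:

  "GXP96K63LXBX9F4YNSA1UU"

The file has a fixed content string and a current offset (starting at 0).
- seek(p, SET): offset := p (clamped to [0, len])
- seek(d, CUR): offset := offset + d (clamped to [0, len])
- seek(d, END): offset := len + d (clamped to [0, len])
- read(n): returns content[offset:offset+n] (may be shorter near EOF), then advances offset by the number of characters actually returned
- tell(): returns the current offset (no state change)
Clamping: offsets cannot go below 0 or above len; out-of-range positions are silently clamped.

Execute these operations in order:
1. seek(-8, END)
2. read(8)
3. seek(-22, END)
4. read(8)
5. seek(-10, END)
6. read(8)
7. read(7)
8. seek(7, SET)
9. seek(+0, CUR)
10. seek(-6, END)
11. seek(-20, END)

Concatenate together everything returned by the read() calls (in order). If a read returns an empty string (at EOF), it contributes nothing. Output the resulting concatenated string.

After 1 (seek(-8, END)): offset=14
After 2 (read(8)): returned '4YNSA1UU', offset=22
After 3 (seek(-22, END)): offset=0
After 4 (read(8)): returned 'GXP96K63', offset=8
After 5 (seek(-10, END)): offset=12
After 6 (read(8)): returned '9F4YNSA1', offset=20
After 7 (read(7)): returned 'UU', offset=22
After 8 (seek(7, SET)): offset=7
After 9 (seek(+0, CUR)): offset=7
After 10 (seek(-6, END)): offset=16
After 11 (seek(-20, END)): offset=2

Answer: 4YNSA1UUGXP96K639F4YNSA1UU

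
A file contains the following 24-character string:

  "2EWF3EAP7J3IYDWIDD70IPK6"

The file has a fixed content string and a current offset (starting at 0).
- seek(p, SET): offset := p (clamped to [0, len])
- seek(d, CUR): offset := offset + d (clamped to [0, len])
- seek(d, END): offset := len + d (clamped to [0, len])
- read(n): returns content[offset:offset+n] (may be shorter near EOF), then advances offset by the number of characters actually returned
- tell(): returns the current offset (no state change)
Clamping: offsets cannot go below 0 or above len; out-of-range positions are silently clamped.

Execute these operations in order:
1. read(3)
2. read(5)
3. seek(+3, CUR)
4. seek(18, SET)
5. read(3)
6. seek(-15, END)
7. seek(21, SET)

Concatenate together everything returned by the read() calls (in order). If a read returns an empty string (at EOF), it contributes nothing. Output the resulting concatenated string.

Answer: 2EWF3EAP70I

Derivation:
After 1 (read(3)): returned '2EW', offset=3
After 2 (read(5)): returned 'F3EAP', offset=8
After 3 (seek(+3, CUR)): offset=11
After 4 (seek(18, SET)): offset=18
After 5 (read(3)): returned '70I', offset=21
After 6 (seek(-15, END)): offset=9
After 7 (seek(21, SET)): offset=21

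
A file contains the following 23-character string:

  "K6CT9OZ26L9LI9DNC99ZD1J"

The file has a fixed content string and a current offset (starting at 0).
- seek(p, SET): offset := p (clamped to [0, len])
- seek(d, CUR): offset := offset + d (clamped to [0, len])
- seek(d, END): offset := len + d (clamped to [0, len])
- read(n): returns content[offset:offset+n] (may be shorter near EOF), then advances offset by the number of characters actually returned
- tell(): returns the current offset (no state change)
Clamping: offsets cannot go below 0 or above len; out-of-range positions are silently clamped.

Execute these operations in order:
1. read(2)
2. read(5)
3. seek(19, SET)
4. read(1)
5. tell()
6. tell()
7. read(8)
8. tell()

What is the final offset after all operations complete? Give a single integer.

Answer: 23

Derivation:
After 1 (read(2)): returned 'K6', offset=2
After 2 (read(5)): returned 'CT9OZ', offset=7
After 3 (seek(19, SET)): offset=19
After 4 (read(1)): returned 'Z', offset=20
After 5 (tell()): offset=20
After 6 (tell()): offset=20
After 7 (read(8)): returned 'D1J', offset=23
After 8 (tell()): offset=23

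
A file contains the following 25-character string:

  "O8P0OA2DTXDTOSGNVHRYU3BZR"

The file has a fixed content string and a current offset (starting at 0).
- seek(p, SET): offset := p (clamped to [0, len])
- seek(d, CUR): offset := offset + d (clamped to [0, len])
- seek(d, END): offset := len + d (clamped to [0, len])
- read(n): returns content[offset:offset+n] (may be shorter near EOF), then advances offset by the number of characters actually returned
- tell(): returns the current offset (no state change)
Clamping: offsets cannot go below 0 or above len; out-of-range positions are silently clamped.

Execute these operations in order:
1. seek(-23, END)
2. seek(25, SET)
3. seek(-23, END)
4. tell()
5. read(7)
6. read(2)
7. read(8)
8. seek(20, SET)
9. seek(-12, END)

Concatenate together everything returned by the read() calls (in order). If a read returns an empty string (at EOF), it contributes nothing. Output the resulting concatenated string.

Answer: P0OA2DTXDTOSGNVHR

Derivation:
After 1 (seek(-23, END)): offset=2
After 2 (seek(25, SET)): offset=25
After 3 (seek(-23, END)): offset=2
After 4 (tell()): offset=2
After 5 (read(7)): returned 'P0OA2DT', offset=9
After 6 (read(2)): returned 'XD', offset=11
After 7 (read(8)): returned 'TOSGNVHR', offset=19
After 8 (seek(20, SET)): offset=20
After 9 (seek(-12, END)): offset=13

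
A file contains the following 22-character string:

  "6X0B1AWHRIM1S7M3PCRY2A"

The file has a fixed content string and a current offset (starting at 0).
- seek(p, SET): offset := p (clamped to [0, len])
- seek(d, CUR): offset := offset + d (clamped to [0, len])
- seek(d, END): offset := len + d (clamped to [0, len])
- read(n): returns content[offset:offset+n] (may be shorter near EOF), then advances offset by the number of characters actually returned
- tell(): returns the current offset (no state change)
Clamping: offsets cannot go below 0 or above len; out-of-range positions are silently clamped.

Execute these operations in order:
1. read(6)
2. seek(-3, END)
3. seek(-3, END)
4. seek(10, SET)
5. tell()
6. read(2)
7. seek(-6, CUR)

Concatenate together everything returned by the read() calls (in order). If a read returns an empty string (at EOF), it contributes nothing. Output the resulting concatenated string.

After 1 (read(6)): returned '6X0B1A', offset=6
After 2 (seek(-3, END)): offset=19
After 3 (seek(-3, END)): offset=19
After 4 (seek(10, SET)): offset=10
After 5 (tell()): offset=10
After 6 (read(2)): returned 'M1', offset=12
After 7 (seek(-6, CUR)): offset=6

Answer: 6X0B1AM1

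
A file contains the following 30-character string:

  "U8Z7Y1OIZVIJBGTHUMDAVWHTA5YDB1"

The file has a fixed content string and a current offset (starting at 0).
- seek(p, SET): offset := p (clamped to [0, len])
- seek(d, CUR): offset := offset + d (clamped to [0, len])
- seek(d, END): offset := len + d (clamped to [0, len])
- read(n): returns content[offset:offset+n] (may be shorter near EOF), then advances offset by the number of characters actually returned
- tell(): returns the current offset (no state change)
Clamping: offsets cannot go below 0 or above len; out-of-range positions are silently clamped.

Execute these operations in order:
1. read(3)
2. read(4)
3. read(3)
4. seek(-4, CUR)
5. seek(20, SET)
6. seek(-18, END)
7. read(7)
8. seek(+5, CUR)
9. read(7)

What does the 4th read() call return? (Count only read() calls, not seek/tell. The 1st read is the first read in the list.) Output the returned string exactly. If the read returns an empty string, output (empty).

Answer: BGTHUMD

Derivation:
After 1 (read(3)): returned 'U8Z', offset=3
After 2 (read(4)): returned '7Y1O', offset=7
After 3 (read(3)): returned 'IZV', offset=10
After 4 (seek(-4, CUR)): offset=6
After 5 (seek(20, SET)): offset=20
After 6 (seek(-18, END)): offset=12
After 7 (read(7)): returned 'BGTHUMD', offset=19
After 8 (seek(+5, CUR)): offset=24
After 9 (read(7)): returned 'A5YDB1', offset=30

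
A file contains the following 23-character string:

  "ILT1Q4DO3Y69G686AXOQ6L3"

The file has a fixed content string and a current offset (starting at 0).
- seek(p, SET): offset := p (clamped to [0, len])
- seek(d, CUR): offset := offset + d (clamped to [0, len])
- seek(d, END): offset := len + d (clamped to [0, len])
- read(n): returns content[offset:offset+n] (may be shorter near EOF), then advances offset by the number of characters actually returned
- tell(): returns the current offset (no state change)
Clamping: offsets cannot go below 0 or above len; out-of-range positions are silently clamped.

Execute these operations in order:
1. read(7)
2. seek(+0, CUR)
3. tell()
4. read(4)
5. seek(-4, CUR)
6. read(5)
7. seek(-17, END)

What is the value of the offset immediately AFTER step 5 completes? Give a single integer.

After 1 (read(7)): returned 'ILT1Q4D', offset=7
After 2 (seek(+0, CUR)): offset=7
After 3 (tell()): offset=7
After 4 (read(4)): returned 'O3Y6', offset=11
After 5 (seek(-4, CUR)): offset=7

Answer: 7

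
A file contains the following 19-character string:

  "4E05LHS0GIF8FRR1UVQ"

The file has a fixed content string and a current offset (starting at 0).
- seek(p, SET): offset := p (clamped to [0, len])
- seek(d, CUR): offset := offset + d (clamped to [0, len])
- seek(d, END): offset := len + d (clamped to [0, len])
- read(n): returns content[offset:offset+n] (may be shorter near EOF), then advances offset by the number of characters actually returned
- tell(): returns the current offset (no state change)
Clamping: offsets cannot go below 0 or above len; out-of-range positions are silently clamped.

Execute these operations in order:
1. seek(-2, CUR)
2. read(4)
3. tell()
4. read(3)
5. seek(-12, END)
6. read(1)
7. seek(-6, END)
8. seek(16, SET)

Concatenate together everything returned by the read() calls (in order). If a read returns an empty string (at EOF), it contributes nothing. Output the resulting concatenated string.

After 1 (seek(-2, CUR)): offset=0
After 2 (read(4)): returned '4E05', offset=4
After 3 (tell()): offset=4
After 4 (read(3)): returned 'LHS', offset=7
After 5 (seek(-12, END)): offset=7
After 6 (read(1)): returned '0', offset=8
After 7 (seek(-6, END)): offset=13
After 8 (seek(16, SET)): offset=16

Answer: 4E05LHS0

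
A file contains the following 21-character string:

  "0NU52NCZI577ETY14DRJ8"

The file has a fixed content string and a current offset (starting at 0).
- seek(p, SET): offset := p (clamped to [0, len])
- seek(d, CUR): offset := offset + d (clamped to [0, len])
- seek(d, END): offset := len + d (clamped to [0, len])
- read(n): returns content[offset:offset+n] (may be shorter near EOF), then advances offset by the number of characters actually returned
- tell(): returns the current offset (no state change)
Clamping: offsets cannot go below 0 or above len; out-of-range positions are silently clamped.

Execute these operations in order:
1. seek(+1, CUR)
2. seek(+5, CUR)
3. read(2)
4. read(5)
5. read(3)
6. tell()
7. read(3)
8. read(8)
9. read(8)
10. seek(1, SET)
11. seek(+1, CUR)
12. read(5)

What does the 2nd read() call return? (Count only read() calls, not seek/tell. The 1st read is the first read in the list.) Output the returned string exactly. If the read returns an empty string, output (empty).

After 1 (seek(+1, CUR)): offset=1
After 2 (seek(+5, CUR)): offset=6
After 3 (read(2)): returned 'CZ', offset=8
After 4 (read(5)): returned 'I577E', offset=13
After 5 (read(3)): returned 'TY1', offset=16
After 6 (tell()): offset=16
After 7 (read(3)): returned '4DR', offset=19
After 8 (read(8)): returned 'J8', offset=21
After 9 (read(8)): returned '', offset=21
After 10 (seek(1, SET)): offset=1
After 11 (seek(+1, CUR)): offset=2
After 12 (read(5)): returned 'U52NC', offset=7

Answer: I577E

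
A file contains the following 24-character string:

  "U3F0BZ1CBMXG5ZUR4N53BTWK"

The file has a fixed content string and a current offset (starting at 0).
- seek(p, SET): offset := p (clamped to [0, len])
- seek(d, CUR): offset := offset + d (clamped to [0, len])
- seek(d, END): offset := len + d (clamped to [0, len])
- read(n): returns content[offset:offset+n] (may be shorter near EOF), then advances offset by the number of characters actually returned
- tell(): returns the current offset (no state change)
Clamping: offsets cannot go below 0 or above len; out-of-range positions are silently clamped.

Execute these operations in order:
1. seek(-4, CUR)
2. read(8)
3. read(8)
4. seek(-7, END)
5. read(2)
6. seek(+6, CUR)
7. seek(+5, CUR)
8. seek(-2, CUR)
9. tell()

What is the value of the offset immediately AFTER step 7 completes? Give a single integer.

After 1 (seek(-4, CUR)): offset=0
After 2 (read(8)): returned 'U3F0BZ1C', offset=8
After 3 (read(8)): returned 'BMXG5ZUR', offset=16
After 4 (seek(-7, END)): offset=17
After 5 (read(2)): returned 'N5', offset=19
After 6 (seek(+6, CUR)): offset=24
After 7 (seek(+5, CUR)): offset=24

Answer: 24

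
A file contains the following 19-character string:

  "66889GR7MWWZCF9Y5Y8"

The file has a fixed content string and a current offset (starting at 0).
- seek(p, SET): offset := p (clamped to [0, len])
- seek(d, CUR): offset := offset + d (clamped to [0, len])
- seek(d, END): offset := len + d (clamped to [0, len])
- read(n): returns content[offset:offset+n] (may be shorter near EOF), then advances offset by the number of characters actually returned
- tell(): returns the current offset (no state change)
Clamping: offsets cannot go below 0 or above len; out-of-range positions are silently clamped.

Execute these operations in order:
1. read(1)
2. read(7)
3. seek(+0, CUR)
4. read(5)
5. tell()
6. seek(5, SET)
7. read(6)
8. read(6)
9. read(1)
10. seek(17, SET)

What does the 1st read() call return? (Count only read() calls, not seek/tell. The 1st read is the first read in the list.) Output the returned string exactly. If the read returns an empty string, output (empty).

After 1 (read(1)): returned '6', offset=1
After 2 (read(7)): returned '6889GR7', offset=8
After 3 (seek(+0, CUR)): offset=8
After 4 (read(5)): returned 'MWWZC', offset=13
After 5 (tell()): offset=13
After 6 (seek(5, SET)): offset=5
After 7 (read(6)): returned 'GR7MWW', offset=11
After 8 (read(6)): returned 'ZCF9Y5', offset=17
After 9 (read(1)): returned 'Y', offset=18
After 10 (seek(17, SET)): offset=17

Answer: 6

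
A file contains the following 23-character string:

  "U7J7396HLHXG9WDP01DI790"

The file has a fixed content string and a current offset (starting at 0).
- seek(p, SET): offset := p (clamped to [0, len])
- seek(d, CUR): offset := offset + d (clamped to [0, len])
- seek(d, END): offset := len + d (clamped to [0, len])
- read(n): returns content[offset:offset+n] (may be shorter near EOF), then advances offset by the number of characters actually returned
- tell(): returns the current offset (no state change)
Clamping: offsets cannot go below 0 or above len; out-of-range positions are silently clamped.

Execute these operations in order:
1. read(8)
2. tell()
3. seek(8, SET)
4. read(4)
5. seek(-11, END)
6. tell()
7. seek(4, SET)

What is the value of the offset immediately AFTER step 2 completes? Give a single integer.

Answer: 8

Derivation:
After 1 (read(8)): returned 'U7J7396H', offset=8
After 2 (tell()): offset=8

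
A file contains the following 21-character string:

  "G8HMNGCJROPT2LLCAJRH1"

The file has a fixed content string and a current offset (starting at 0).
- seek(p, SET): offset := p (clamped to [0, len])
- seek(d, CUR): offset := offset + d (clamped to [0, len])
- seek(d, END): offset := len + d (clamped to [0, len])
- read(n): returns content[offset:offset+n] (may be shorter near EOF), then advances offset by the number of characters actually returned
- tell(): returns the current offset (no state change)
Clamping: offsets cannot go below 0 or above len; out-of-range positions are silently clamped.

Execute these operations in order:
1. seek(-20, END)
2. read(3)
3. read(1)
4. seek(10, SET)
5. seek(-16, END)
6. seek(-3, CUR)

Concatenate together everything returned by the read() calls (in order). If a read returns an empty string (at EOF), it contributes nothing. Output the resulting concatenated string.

After 1 (seek(-20, END)): offset=1
After 2 (read(3)): returned '8HM', offset=4
After 3 (read(1)): returned 'N', offset=5
After 4 (seek(10, SET)): offset=10
After 5 (seek(-16, END)): offset=5
After 6 (seek(-3, CUR)): offset=2

Answer: 8HMN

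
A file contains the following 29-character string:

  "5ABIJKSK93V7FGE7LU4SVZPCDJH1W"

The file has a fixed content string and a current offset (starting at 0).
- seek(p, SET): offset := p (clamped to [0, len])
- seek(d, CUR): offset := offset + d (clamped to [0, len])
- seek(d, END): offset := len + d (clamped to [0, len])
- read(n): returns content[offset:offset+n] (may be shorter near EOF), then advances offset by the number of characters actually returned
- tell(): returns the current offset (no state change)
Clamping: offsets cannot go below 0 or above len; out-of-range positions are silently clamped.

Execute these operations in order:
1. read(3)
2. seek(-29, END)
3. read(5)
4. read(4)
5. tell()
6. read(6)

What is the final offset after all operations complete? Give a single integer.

After 1 (read(3)): returned '5AB', offset=3
After 2 (seek(-29, END)): offset=0
After 3 (read(5)): returned '5ABIJ', offset=5
After 4 (read(4)): returned 'KSK9', offset=9
After 5 (tell()): offset=9
After 6 (read(6)): returned '3V7FGE', offset=15

Answer: 15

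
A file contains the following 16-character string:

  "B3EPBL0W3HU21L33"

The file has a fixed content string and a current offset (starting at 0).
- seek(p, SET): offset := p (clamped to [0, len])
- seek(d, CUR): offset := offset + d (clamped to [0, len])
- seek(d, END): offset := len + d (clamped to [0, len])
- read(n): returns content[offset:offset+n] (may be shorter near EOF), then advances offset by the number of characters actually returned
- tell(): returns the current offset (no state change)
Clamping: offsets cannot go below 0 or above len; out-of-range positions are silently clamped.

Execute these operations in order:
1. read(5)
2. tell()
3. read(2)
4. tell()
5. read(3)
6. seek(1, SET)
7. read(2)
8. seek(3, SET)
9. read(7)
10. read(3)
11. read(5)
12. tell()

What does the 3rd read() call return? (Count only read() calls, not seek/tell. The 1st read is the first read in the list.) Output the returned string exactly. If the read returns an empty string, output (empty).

After 1 (read(5)): returned 'B3EPB', offset=5
After 2 (tell()): offset=5
After 3 (read(2)): returned 'L0', offset=7
After 4 (tell()): offset=7
After 5 (read(3)): returned 'W3H', offset=10
After 6 (seek(1, SET)): offset=1
After 7 (read(2)): returned '3E', offset=3
After 8 (seek(3, SET)): offset=3
After 9 (read(7)): returned 'PBL0W3H', offset=10
After 10 (read(3)): returned 'U21', offset=13
After 11 (read(5)): returned 'L33', offset=16
After 12 (tell()): offset=16

Answer: W3H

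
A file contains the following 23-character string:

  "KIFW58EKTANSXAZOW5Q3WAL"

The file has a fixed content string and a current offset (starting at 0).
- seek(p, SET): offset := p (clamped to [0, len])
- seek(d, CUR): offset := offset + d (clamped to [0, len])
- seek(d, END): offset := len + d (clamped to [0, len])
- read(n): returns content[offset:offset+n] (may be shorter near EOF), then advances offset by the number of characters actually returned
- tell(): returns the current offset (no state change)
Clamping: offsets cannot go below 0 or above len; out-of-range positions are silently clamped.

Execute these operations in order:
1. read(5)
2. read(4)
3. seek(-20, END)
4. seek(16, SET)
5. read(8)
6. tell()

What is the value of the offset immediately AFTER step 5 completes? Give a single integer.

Answer: 23

Derivation:
After 1 (read(5)): returned 'KIFW5', offset=5
After 2 (read(4)): returned '8EKT', offset=9
After 3 (seek(-20, END)): offset=3
After 4 (seek(16, SET)): offset=16
After 5 (read(8)): returned 'W5Q3WAL', offset=23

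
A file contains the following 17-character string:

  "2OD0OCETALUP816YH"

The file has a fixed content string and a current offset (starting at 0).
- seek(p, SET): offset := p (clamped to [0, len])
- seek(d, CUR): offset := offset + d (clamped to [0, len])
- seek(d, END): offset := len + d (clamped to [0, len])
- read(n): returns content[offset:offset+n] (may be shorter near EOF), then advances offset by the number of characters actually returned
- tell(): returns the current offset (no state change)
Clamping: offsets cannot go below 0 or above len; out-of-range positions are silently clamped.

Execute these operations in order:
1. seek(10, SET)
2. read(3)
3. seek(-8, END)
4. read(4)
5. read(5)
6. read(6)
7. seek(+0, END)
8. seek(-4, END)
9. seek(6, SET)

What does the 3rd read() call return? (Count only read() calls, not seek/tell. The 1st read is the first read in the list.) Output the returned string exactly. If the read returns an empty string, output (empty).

Answer: 16YH

Derivation:
After 1 (seek(10, SET)): offset=10
After 2 (read(3)): returned 'UP8', offset=13
After 3 (seek(-8, END)): offset=9
After 4 (read(4)): returned 'LUP8', offset=13
After 5 (read(5)): returned '16YH', offset=17
After 6 (read(6)): returned '', offset=17
After 7 (seek(+0, END)): offset=17
After 8 (seek(-4, END)): offset=13
After 9 (seek(6, SET)): offset=6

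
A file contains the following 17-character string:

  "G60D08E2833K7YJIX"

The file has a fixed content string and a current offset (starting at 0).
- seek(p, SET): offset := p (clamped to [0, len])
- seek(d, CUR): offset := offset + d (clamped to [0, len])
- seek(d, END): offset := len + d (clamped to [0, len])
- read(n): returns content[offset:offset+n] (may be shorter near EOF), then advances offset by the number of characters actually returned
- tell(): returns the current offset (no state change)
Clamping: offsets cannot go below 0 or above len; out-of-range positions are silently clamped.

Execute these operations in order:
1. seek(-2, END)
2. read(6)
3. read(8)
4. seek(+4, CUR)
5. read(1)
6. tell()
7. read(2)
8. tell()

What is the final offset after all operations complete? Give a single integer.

After 1 (seek(-2, END)): offset=15
After 2 (read(6)): returned 'IX', offset=17
After 3 (read(8)): returned '', offset=17
After 4 (seek(+4, CUR)): offset=17
After 5 (read(1)): returned '', offset=17
After 6 (tell()): offset=17
After 7 (read(2)): returned '', offset=17
After 8 (tell()): offset=17

Answer: 17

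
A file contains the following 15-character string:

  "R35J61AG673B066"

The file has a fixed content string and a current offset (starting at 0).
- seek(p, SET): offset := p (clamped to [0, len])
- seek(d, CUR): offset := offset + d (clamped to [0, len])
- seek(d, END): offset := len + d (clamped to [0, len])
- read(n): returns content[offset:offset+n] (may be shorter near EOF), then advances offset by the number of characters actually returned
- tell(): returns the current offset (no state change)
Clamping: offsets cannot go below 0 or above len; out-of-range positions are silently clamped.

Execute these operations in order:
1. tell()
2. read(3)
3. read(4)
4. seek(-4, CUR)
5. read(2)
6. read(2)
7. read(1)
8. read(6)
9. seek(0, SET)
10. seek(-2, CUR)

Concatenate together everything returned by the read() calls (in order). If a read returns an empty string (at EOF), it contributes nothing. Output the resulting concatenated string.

After 1 (tell()): offset=0
After 2 (read(3)): returned 'R35', offset=3
After 3 (read(4)): returned 'J61A', offset=7
After 4 (seek(-4, CUR)): offset=3
After 5 (read(2)): returned 'J6', offset=5
After 6 (read(2)): returned '1A', offset=7
After 7 (read(1)): returned 'G', offset=8
After 8 (read(6)): returned '673B06', offset=14
After 9 (seek(0, SET)): offset=0
After 10 (seek(-2, CUR)): offset=0

Answer: R35J61AJ61AG673B06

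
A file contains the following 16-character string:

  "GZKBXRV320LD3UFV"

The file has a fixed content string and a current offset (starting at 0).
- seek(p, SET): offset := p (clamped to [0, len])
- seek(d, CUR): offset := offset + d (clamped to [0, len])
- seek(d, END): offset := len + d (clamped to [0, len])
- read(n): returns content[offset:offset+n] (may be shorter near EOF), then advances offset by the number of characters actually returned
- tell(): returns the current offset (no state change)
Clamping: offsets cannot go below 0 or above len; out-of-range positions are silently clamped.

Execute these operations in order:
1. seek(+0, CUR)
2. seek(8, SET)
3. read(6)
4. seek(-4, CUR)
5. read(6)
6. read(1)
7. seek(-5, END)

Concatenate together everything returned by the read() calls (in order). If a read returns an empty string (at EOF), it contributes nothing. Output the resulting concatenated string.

Answer: 20LD3ULD3UFV

Derivation:
After 1 (seek(+0, CUR)): offset=0
After 2 (seek(8, SET)): offset=8
After 3 (read(6)): returned '20LD3U', offset=14
After 4 (seek(-4, CUR)): offset=10
After 5 (read(6)): returned 'LD3UFV', offset=16
After 6 (read(1)): returned '', offset=16
After 7 (seek(-5, END)): offset=11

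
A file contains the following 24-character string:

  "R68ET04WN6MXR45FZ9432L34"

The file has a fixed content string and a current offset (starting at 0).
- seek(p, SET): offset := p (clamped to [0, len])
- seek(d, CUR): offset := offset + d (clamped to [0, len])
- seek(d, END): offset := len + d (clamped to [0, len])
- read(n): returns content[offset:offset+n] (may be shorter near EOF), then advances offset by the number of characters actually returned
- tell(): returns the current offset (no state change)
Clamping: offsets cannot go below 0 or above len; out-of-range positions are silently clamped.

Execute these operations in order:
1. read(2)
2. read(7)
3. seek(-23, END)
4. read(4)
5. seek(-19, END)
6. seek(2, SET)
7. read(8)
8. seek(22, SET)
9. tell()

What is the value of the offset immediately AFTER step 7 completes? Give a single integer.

After 1 (read(2)): returned 'R6', offset=2
After 2 (read(7)): returned '8ET04WN', offset=9
After 3 (seek(-23, END)): offset=1
After 4 (read(4)): returned '68ET', offset=5
After 5 (seek(-19, END)): offset=5
After 6 (seek(2, SET)): offset=2
After 7 (read(8)): returned '8ET04WN6', offset=10

Answer: 10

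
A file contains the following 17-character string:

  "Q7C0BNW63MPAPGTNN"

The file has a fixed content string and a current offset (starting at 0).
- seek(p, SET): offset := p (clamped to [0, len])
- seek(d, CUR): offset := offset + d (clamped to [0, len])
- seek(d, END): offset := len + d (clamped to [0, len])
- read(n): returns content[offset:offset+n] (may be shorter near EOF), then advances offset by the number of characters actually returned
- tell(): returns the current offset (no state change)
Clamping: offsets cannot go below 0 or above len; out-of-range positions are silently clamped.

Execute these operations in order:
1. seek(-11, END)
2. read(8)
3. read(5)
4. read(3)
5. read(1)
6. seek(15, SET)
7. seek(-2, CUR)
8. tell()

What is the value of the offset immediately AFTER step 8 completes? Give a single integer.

Answer: 13

Derivation:
After 1 (seek(-11, END)): offset=6
After 2 (read(8)): returned 'W63MPAPG', offset=14
After 3 (read(5)): returned 'TNN', offset=17
After 4 (read(3)): returned '', offset=17
After 5 (read(1)): returned '', offset=17
After 6 (seek(15, SET)): offset=15
After 7 (seek(-2, CUR)): offset=13
After 8 (tell()): offset=13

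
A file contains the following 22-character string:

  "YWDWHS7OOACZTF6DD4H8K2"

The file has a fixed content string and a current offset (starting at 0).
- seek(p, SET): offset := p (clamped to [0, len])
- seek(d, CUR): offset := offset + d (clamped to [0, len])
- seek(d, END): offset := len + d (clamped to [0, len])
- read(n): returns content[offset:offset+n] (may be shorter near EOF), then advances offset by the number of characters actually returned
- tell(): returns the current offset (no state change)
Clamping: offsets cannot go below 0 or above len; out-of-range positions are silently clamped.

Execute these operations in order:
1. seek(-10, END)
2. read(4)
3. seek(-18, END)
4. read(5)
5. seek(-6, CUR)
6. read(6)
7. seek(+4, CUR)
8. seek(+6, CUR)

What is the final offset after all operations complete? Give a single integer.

After 1 (seek(-10, END)): offset=12
After 2 (read(4)): returned 'TF6D', offset=16
After 3 (seek(-18, END)): offset=4
After 4 (read(5)): returned 'HS7OO', offset=9
After 5 (seek(-6, CUR)): offset=3
After 6 (read(6)): returned 'WHS7OO', offset=9
After 7 (seek(+4, CUR)): offset=13
After 8 (seek(+6, CUR)): offset=19

Answer: 19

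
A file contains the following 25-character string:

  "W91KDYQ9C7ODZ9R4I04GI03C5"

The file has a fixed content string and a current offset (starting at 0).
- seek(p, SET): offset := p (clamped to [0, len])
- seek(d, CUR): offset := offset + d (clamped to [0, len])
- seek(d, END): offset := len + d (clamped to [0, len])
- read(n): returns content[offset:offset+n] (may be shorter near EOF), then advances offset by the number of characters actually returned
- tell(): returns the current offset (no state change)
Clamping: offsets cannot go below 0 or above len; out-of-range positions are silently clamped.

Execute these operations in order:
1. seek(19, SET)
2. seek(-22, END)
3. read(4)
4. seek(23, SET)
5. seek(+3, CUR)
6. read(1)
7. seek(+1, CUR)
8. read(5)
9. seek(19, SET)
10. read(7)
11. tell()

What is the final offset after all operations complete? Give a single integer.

Answer: 25

Derivation:
After 1 (seek(19, SET)): offset=19
After 2 (seek(-22, END)): offset=3
After 3 (read(4)): returned 'KDYQ', offset=7
After 4 (seek(23, SET)): offset=23
After 5 (seek(+3, CUR)): offset=25
After 6 (read(1)): returned '', offset=25
After 7 (seek(+1, CUR)): offset=25
After 8 (read(5)): returned '', offset=25
After 9 (seek(19, SET)): offset=19
After 10 (read(7)): returned 'GI03C5', offset=25
After 11 (tell()): offset=25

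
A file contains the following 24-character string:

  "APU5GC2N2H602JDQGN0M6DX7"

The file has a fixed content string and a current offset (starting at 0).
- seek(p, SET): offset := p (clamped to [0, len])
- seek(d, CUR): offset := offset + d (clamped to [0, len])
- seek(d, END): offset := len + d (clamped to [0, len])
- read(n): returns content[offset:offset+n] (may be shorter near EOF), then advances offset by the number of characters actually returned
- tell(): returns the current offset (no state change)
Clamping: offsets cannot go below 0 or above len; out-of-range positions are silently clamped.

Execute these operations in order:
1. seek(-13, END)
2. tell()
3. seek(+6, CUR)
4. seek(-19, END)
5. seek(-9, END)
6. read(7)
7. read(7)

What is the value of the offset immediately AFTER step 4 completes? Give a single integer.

After 1 (seek(-13, END)): offset=11
After 2 (tell()): offset=11
After 3 (seek(+6, CUR)): offset=17
After 4 (seek(-19, END)): offset=5

Answer: 5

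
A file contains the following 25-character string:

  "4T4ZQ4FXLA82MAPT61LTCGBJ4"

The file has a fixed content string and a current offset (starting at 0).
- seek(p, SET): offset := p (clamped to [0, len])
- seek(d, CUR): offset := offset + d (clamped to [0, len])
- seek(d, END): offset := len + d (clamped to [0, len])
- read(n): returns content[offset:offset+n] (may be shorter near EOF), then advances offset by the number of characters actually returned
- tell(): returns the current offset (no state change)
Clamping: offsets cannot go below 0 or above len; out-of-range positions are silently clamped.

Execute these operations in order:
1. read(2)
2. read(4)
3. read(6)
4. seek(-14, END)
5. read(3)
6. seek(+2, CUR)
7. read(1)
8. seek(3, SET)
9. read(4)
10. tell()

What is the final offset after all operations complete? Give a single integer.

After 1 (read(2)): returned '4T', offset=2
After 2 (read(4)): returned '4ZQ4', offset=6
After 3 (read(6)): returned 'FXLA82', offset=12
After 4 (seek(-14, END)): offset=11
After 5 (read(3)): returned '2MA', offset=14
After 6 (seek(+2, CUR)): offset=16
After 7 (read(1)): returned '6', offset=17
After 8 (seek(3, SET)): offset=3
After 9 (read(4)): returned 'ZQ4F', offset=7
After 10 (tell()): offset=7

Answer: 7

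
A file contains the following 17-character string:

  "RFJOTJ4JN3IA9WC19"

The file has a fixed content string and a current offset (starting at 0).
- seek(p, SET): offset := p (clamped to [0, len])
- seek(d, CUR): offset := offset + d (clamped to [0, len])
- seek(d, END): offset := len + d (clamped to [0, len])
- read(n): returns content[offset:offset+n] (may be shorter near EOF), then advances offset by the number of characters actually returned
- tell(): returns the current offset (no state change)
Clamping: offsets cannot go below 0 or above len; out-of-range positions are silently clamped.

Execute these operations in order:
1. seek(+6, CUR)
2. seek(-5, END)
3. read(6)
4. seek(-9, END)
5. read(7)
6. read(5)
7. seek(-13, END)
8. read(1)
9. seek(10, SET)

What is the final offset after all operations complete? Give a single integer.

After 1 (seek(+6, CUR)): offset=6
After 2 (seek(-5, END)): offset=12
After 3 (read(6)): returned '9WC19', offset=17
After 4 (seek(-9, END)): offset=8
After 5 (read(7)): returned 'N3IA9WC', offset=15
After 6 (read(5)): returned '19', offset=17
After 7 (seek(-13, END)): offset=4
After 8 (read(1)): returned 'T', offset=5
After 9 (seek(10, SET)): offset=10

Answer: 10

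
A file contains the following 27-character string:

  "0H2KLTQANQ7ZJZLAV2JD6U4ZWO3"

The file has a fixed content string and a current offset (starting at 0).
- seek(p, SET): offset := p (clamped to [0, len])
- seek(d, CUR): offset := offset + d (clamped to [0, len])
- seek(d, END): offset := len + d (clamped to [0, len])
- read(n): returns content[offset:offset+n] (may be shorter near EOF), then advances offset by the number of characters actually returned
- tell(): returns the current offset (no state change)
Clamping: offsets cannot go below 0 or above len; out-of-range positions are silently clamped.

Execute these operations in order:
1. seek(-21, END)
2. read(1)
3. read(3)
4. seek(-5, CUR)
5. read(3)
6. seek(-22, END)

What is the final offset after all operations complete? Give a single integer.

Answer: 5

Derivation:
After 1 (seek(-21, END)): offset=6
After 2 (read(1)): returned 'Q', offset=7
After 3 (read(3)): returned 'ANQ', offset=10
After 4 (seek(-5, CUR)): offset=5
After 5 (read(3)): returned 'TQA', offset=8
After 6 (seek(-22, END)): offset=5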